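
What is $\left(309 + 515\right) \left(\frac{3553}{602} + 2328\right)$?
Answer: $\frac{578863708}{301} \approx 1.9231 \cdot 10^{6}$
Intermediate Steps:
$\left(309 + 515\right) \left(\frac{3553}{602} + 2328\right) = 824 \left(3553 \cdot \frac{1}{602} + 2328\right) = 824 \left(\frac{3553}{602} + 2328\right) = 824 \cdot \frac{1405009}{602} = \frac{578863708}{301}$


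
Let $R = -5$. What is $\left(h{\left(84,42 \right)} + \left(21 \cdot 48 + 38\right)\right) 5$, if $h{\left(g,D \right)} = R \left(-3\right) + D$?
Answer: $5515$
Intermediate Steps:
$h{\left(g,D \right)} = 15 + D$ ($h{\left(g,D \right)} = \left(-5\right) \left(-3\right) + D = 15 + D$)
$\left(h{\left(84,42 \right)} + \left(21 \cdot 48 + 38\right)\right) 5 = \left(\left(15 + 42\right) + \left(21 \cdot 48 + 38\right)\right) 5 = \left(57 + \left(1008 + 38\right)\right) 5 = \left(57 + 1046\right) 5 = 1103 \cdot 5 = 5515$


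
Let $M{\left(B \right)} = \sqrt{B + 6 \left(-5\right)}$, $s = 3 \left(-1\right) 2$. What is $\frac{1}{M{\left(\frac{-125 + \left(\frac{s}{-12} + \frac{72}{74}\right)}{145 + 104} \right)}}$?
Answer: $- \frac{i \sqrt{1150439594}}{187307} \approx - 0.18108 i$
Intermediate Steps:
$s = -6$ ($s = \left(-3\right) 2 = -6$)
$M{\left(B \right)} = \sqrt{-30 + B}$ ($M{\left(B \right)} = \sqrt{B - 30} = \sqrt{-30 + B}$)
$\frac{1}{M{\left(\frac{-125 + \left(\frac{s}{-12} + \frac{72}{74}\right)}{145 + 104} \right)}} = \frac{1}{\sqrt{-30 + \frac{-125 + \left(- \frac{6}{-12} + \frac{72}{74}\right)}{145 + 104}}} = \frac{1}{\sqrt{-30 + \frac{-125 + \left(\left(-6\right) \left(- \frac{1}{12}\right) + 72 \cdot \frac{1}{74}\right)}{249}}} = \frac{1}{\sqrt{-30 + \left(-125 + \left(\frac{1}{2} + \frac{36}{37}\right)\right) \frac{1}{249}}} = \frac{1}{\sqrt{-30 + \left(-125 + \frac{109}{74}\right) \frac{1}{249}}} = \frac{1}{\sqrt{-30 - \frac{3047}{6142}}} = \frac{1}{\sqrt{- \frac{187307}{6142}}} = \frac{1}{\frac{1}{6142} i \sqrt{1150439594}} = - \frac{i \sqrt{1150439594}}{187307}$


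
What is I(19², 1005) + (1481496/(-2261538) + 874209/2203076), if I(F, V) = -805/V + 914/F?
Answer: 9858817919640335/6694881098794892 ≈ 1.4726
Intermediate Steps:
I(19², 1005) + (1481496/(-2261538) + 874209/2203076) = (-805/1005 + 914/(19²)) + (1481496/(-2261538) + 874209/2203076) = (-805*1/1005 + 914/361) + (1481496*(-1/2261538) + 874209*(1/2203076)) = (-161/201 + 914*(1/361)) + (-246916/376923 + 874209/2203076) = (-161/201 + 914/361) - 214465234709/830390015148 = 125593/72561 - 214465234709/830390015148 = 9858817919640335/6694881098794892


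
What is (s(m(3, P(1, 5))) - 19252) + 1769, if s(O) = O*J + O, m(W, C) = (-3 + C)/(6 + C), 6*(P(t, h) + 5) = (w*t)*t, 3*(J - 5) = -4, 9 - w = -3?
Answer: -52477/3 ≈ -17492.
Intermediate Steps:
w = 12 (w = 9 - 1*(-3) = 9 + 3 = 12)
J = 11/3 (J = 5 + (⅓)*(-4) = 5 - 4/3 = 11/3 ≈ 3.6667)
P(t, h) = -5 + 2*t² (P(t, h) = -5 + ((12*t)*t)/6 = -5 + (12*t²)/6 = -5 + 2*t²)
m(W, C) = (-3 + C)/(6 + C)
s(O) = 14*O/3 (s(O) = O*(11/3) + O = 11*O/3 + O = 14*O/3)
(s(m(3, P(1, 5))) - 19252) + 1769 = (14*((-3 + (-5 + 2*1²))/(6 + (-5 + 2*1²)))/3 - 19252) + 1769 = (14*((-3 + (-5 + 2*1))/(6 + (-5 + 2*1)))/3 - 19252) + 1769 = (14*((-3 + (-5 + 2))/(6 + (-5 + 2)))/3 - 19252) + 1769 = (14*((-3 - 3)/(6 - 3))/3 - 19252) + 1769 = (14*(-6/3)/3 - 19252) + 1769 = (14*((⅓)*(-6))/3 - 19252) + 1769 = ((14/3)*(-2) - 19252) + 1769 = (-28/3 - 19252) + 1769 = -57784/3 + 1769 = -52477/3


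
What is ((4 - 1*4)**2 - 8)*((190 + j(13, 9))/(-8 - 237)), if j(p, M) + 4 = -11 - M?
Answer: 1328/245 ≈ 5.4204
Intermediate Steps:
j(p, M) = -15 - M (j(p, M) = -4 + (-11 - M) = -15 - M)
((4 - 1*4)**2 - 8)*((190 + j(13, 9))/(-8 - 237)) = ((4 - 1*4)**2 - 8)*((190 + (-15 - 1*9))/(-8 - 237)) = ((4 - 4)**2 - 8)*((190 + (-15 - 9))/(-245)) = (0**2 - 8)*((190 - 24)*(-1/245)) = (0 - 8)*(166*(-1/245)) = -8*(-166/245) = 1328/245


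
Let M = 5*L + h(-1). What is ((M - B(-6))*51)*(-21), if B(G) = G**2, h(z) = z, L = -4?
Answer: 61047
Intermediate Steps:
M = -21 (M = 5*(-4) - 1 = -20 - 1 = -21)
((M - B(-6))*51)*(-21) = ((-21 - 1*(-6)**2)*51)*(-21) = ((-21 - 1*36)*51)*(-21) = ((-21 - 36)*51)*(-21) = -57*51*(-21) = -2907*(-21) = 61047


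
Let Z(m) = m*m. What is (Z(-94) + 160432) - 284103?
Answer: -114835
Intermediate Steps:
Z(m) = m²
(Z(-94) + 160432) - 284103 = ((-94)² + 160432) - 284103 = (8836 + 160432) - 284103 = 169268 - 284103 = -114835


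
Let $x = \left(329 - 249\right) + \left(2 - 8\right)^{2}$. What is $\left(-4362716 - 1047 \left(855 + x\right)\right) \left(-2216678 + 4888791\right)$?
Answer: $-14374239082889$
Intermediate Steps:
$x = 116$ ($x = 80 + \left(-6\right)^{2} = 80 + 36 = 116$)
$\left(-4362716 - 1047 \left(855 + x\right)\right) \left(-2216678 + 4888791\right) = \left(-4362716 - 1047 \left(855 + 116\right)\right) \left(-2216678 + 4888791\right) = \left(-4362716 - 1016637\right) 2672113 = \left(-5379353\right) 2672113 = -14374239082889$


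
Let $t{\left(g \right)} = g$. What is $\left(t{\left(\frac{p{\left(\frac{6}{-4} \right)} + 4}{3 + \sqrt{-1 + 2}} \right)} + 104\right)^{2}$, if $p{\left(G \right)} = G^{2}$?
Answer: $\frac{2852721}{256} \approx 11143.0$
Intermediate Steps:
$\left(t{\left(\frac{p{\left(\frac{6}{-4} \right)} + 4}{3 + \sqrt{-1 + 2}} \right)} + 104\right)^{2} = \left(\frac{\left(\frac{6}{-4}\right)^{2} + 4}{3 + \sqrt{-1 + 2}} + 104\right)^{2} = \left(\frac{\left(6 \left(- \frac{1}{4}\right)\right)^{2} + 4}{3 + \sqrt{1}} + 104\right)^{2} = \left(\frac{\left(- \frac{3}{2}\right)^{2} + 4}{3 + 1} + 104\right)^{2} = \left(\frac{\frac{9}{4} + 4}{4} + 104\right)^{2} = \left(\frac{25}{4} \cdot \frac{1}{4} + 104\right)^{2} = \left(\frac{25}{16} + 104\right)^{2} = \left(\frac{1689}{16}\right)^{2} = \frac{2852721}{256}$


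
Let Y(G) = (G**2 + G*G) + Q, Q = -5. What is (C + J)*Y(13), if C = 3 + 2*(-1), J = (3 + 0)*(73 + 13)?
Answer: 86247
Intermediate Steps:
Y(G) = -5 + 2*G**2 (Y(G) = (G**2 + G*G) - 5 = (G**2 + G**2) - 5 = 2*G**2 - 5 = -5 + 2*G**2)
J = 258 (J = 3*86 = 258)
C = 1 (C = 3 - 2 = 1)
(C + J)*Y(13) = (1 + 258)*(-5 + 2*13**2) = 259*(-5 + 2*169) = 259*(-5 + 338) = 259*333 = 86247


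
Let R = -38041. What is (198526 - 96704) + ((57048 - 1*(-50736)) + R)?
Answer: 171565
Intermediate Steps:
(198526 - 96704) + ((57048 - 1*(-50736)) + R) = (198526 - 96704) + ((57048 - 1*(-50736)) - 38041) = 101822 + ((57048 + 50736) - 38041) = 101822 + (107784 - 38041) = 101822 + 69743 = 171565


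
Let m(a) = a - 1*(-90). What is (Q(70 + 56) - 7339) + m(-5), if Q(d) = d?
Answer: -7128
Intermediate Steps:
m(a) = 90 + a (m(a) = a + 90 = 90 + a)
(Q(70 + 56) - 7339) + m(-5) = ((70 + 56) - 7339) + (90 - 5) = (126 - 7339) + 85 = -7213 + 85 = -7128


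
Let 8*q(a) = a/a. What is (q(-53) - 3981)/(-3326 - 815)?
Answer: 31847/33128 ≈ 0.96133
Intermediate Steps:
q(a) = ⅛ (q(a) = (a/a)/8 = (⅛)*1 = ⅛)
(q(-53) - 3981)/(-3326 - 815) = (⅛ - 3981)/(-3326 - 815) = -31847/8/(-4141) = -31847/8*(-1/4141) = 31847/33128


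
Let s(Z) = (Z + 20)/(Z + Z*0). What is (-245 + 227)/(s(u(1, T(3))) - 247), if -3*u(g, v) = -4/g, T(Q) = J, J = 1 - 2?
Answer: 6/77 ≈ 0.077922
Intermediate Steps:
J = -1
T(Q) = -1
u(g, v) = 4/(3*g) (u(g, v) = -(-4)/(3*g) = 4/(3*g))
s(Z) = (20 + Z)/Z (s(Z) = (20 + Z)/(Z + 0) = (20 + Z)/Z)
(-245 + 227)/(s(u(1, T(3))) - 247) = (-245 + 227)/((20 + (4/3)/1)/(((4/3)/1)) - 247) = -18/((20 + (4/3)*1)/(((4/3)*1)) - 247) = -18/((20 + 4/3)/(4/3) - 247) = -18/((¾)*(64/3) - 247) = -18/(16 - 247) = -18/(-231) = -18*(-1/231) = 6/77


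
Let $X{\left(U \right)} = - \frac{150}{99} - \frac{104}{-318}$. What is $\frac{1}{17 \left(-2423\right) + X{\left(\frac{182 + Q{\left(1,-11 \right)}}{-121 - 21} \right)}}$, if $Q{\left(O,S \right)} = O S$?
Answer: $- \frac{1749}{72045137} \approx -2.4276 \cdot 10^{-5}$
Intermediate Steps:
$X{\left(U \right)} = - \frac{2078}{1749}$ ($X{\left(U \right)} = \left(-150\right) \frac{1}{99} - - \frac{52}{159} = - \frac{50}{33} + \frac{52}{159} = - \frac{2078}{1749}$)
$\frac{1}{17 \left(-2423\right) + X{\left(\frac{182 + Q{\left(1,-11 \right)}}{-121 - 21} \right)}} = \frac{1}{17 \left(-2423\right) - \frac{2078}{1749}} = \frac{1}{-41191 - \frac{2078}{1749}} = \frac{1}{- \frac{72045137}{1749}} = - \frac{1749}{72045137}$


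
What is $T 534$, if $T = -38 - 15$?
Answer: $-28302$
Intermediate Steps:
$T = -53$
$T 534 = \left(-53\right) 534 = -28302$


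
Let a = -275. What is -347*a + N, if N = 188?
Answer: 95613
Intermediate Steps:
-347*a + N = -347*(-275) + 188 = 95425 + 188 = 95613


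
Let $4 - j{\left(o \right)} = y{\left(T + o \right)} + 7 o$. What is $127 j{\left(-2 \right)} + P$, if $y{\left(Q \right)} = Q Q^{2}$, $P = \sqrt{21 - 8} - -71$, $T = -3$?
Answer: $18232 + \sqrt{13} \approx 18236.0$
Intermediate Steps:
$P = 71 + \sqrt{13}$ ($P = \sqrt{13} + 71 = 71 + \sqrt{13} \approx 74.606$)
$y{\left(Q \right)} = Q^{3}$
$j{\left(o \right)} = 4 - \left(-3 + o\right)^{3} - 7 o$ ($j{\left(o \right)} = 4 - \left(\left(-3 + o\right)^{3} + 7 o\right) = 4 - \left(-3 + o\right)^{3} - 7 o$)
$127 j{\left(-2 \right)} + P = 127 \left(4 - \left(-3 - 2\right)^{3} - -14\right) + \left(71 + \sqrt{13}\right) = 127 \left(4 - \left(-5\right)^{3} + 14\right) + \left(71 + \sqrt{13}\right) = 127 \left(4 - -125 + 14\right) + \left(71 + \sqrt{13}\right) = 127 \left(4 + 125 + 14\right) + \left(71 + \sqrt{13}\right) = 127 \cdot 143 + \left(71 + \sqrt{13}\right) = 18161 + \left(71 + \sqrt{13}\right) = 18232 + \sqrt{13}$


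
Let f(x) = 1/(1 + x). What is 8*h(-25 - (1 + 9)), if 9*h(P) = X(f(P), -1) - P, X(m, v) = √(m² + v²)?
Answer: 280/9 + 4*√1157/153 ≈ 32.000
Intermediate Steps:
h(P) = -P/9 + √(1 + (1 + P)⁻²)/9 (h(P) = (√((1/(1 + P))² + (-1)²) - P)/9 = (√((1 + P)⁻² + 1) - P)/9 = (√(1 + (1 + P)⁻²) - P)/9 = -P/9 + √(1 + (1 + P)⁻²)/9)
8*h(-25 - (1 + 9)) = 8*(-(-25 - (1 + 9))/9 + √(1 + (1 + (-25 - (1 + 9)))⁻²)/9) = 8*(-(-25 - 1*10)/9 + √(1 + (1 + (-25 - 1*10))⁻²)/9) = 8*(-(-25 - 10)/9 + √(1 + (1 + (-25 - 10))⁻²)/9) = 8*(-⅑*(-35) + √(1 + (1 - 35)⁻²)/9) = 8*(35/9 + √(1 + (-34)⁻²)/9) = 8*(35/9 + √(1 + 1/1156)/9) = 8*(35/9 + √(1157/1156)/9) = 8*(35/9 + (√1157/34)/9) = 8*(35/9 + √1157/306) = 280/9 + 4*√1157/153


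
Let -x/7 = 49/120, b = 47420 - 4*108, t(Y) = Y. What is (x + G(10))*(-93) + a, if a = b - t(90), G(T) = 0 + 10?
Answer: 1849353/40 ≈ 46234.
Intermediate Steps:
G(T) = 10
b = 46988 (b = 47420 - 432 = 46988)
x = -343/120 ≈ -2.8583
a = 46898 (a = 46988 - 1*90 = 46988 - 90 = 46898)
(x + G(10))*(-93) + a = (-343/120 + 10)*(-93) + 46898 = (857/120)*(-93) + 46898 = -26567/40 + 46898 = 1849353/40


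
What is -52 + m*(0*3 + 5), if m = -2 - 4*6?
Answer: -182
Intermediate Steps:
m = -26 (m = -2 - 24 = -26)
-52 + m*(0*3 + 5) = -52 - 26*(0*3 + 5) = -52 - 26*(0 + 5) = -52 - 26*5 = -52 - 130 = -182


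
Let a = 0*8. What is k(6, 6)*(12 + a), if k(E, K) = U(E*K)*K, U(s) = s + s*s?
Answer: 95904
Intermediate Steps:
a = 0
U(s) = s + s**2
k(E, K) = E*K**2*(1 + E*K) (k(E, K) = ((E*K)*(1 + E*K))*K = (E*K*(1 + E*K))*K = E*K**2*(1 + E*K))
k(6, 6)*(12 + a) = (6*6**2*(1 + 6*6))*(12 + 0) = (6*36*(1 + 36))*12 = (6*36*37)*12 = 7992*12 = 95904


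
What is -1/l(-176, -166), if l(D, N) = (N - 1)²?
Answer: -1/27889 ≈ -3.5856e-5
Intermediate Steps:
l(D, N) = (-1 + N)²
-1/l(-176, -166) = -1/((-1 - 166)²) = -1/((-167)²) = -1/27889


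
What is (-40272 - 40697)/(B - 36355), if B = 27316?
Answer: 80969/9039 ≈ 8.9577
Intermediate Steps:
(-40272 - 40697)/(B - 36355) = (-40272 - 40697)/(27316 - 36355) = -80969/(-9039) = -80969*(-1/9039) = 80969/9039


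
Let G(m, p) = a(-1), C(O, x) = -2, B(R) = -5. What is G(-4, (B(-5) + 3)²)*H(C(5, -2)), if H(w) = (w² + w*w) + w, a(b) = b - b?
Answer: 0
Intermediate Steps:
a(b) = 0
H(w) = w + 2*w² (H(w) = (w² + w²) + w = 2*w² + w = w + 2*w²)
G(m, p) = 0
G(-4, (B(-5) + 3)²)*H(C(5, -2)) = 0*(-2*(1 + 2*(-2))) = 0*(-2*(1 - 4)) = 0*(-2*(-3)) = 0*6 = 0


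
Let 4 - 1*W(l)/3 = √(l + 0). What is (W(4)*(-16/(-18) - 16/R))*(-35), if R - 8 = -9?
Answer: -10640/3 ≈ -3546.7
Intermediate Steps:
R = -1 (R = 8 - 9 = -1)
W(l) = 12 - 3*√l (W(l) = 12 - 3*√(l + 0) = 12 - 3*√l)
(W(4)*(-16/(-18) - 16/R))*(-35) = ((12 - 3*√4)*(-16/(-18) - 16/(-1)))*(-35) = ((12 - 3*2)*(-16*(-1/18) - 16*(-1)))*(-35) = ((12 - 6)*(8/9 + 16))*(-35) = (6*(152/9))*(-35) = (304/3)*(-35) = -10640/3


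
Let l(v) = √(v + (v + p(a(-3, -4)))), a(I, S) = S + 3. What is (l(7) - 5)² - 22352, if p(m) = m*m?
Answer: -22352 + (5 - √15)² ≈ -22351.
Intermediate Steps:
a(I, S) = 3 + S
p(m) = m²
l(v) = √(1 + 2*v) (l(v) = √(v + (v + (3 - 4)²)) = √(v + (v + (-1)²)) = √(v + (v + 1)) = √(v + (1 + v)) = √(1 + 2*v))
(l(7) - 5)² - 22352 = (√(1 + 2*7) - 5)² - 22352 = (√(1 + 14) - 5)² - 22352 = (√15 - 5)² - 22352 = (-5 + √15)² - 22352 = -22352 + (-5 + √15)²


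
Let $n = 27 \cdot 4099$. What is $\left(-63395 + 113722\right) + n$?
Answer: $161000$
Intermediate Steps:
$n = 110673$
$\left(-63395 + 113722\right) + n = \left(-63395 + 113722\right) + 110673 = 50327 + 110673 = 161000$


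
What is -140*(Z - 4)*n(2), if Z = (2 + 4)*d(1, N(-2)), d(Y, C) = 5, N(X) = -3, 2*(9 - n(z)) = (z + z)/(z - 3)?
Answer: -40040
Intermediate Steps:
n(z) = 9 - z/(-3 + z) (n(z) = 9 - (z + z)/(2*(z - 3)) = 9 - 2*z/(2*(-3 + z)) = 9 - z/(-3 + z))
Z = 30 (Z = (2 + 4)*5 = 6*5 = 30)
-140*(Z - 4)*n(2) = -140*(30 - 4)*(-27 + 8*2)/(-3 + 2) = -3640*(-27 + 16)/(-1) = -3640*(-1*(-11)) = -3640*11 = -140*286 = -40040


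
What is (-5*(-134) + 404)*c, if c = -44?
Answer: -47256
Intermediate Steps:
(-5*(-134) + 404)*c = (-5*(-134) + 404)*(-44) = (670 + 404)*(-44) = 1074*(-44) = -47256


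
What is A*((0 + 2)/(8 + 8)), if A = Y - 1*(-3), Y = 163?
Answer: 83/4 ≈ 20.750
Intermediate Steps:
A = 166 (A = 163 - 1*(-3) = 163 + 3 = 166)
A*((0 + 2)/(8 + 8)) = 166*((0 + 2)/(8 + 8)) = 166*(2/16) = 166*(2*(1/16)) = 166*(⅛) = 83/4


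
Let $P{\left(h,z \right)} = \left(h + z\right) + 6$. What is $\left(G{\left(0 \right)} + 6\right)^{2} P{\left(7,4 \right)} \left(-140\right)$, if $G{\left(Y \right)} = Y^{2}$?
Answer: $-85680$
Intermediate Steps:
$P{\left(h,z \right)} = 6 + h + z$
$\left(G{\left(0 \right)} + 6\right)^{2} P{\left(7,4 \right)} \left(-140\right) = \left(0^{2} + 6\right)^{2} \left(6 + 7 + 4\right) \left(-140\right) = \left(0 + 6\right)^{2} \cdot 17 \left(-140\right) = 6^{2} \cdot 17 \left(-140\right) = 36 \cdot 17 \left(-140\right) = 612 \left(-140\right) = -85680$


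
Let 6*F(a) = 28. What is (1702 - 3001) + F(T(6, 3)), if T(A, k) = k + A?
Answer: -3883/3 ≈ -1294.3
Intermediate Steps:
T(A, k) = A + k
F(a) = 14/3 (F(a) = (⅙)*28 = 14/3)
(1702 - 3001) + F(T(6, 3)) = (1702 - 3001) + 14/3 = -1299 + 14/3 = -3883/3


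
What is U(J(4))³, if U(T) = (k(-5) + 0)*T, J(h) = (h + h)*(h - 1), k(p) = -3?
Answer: -373248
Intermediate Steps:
J(h) = 2*h*(-1 + h) (J(h) = (2*h)*(-1 + h) = 2*h*(-1 + h))
U(T) = -3*T (U(T) = (-3 + 0)*T = -3*T)
U(J(4))³ = (-6*4*(-1 + 4))³ = (-6*4*3)³ = (-3*24)³ = (-72)³ = -373248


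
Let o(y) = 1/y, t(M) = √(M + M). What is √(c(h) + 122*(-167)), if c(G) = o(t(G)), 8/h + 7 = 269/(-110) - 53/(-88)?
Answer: √(-986101600 - 55*I*√428010)/220 ≈ 0.0026042 - 142.74*I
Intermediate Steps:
t(M) = √2*√M (t(M) = √(2*M) = √2*√M)
h = -3520/3891 (h = 8/(-7 + (269/(-110) - 53/(-88))) = 8/(-7 + (269*(-1/110) - 53*(-1/88))) = 8/(-7 + (-269/110 + 53/88)) = 8/(-7 - 811/440) = 8/(-3891/440) = 8*(-440/3891) = -3520/3891 ≈ -0.90465)
o(y) = 1/y
c(G) = √2/(2*√G) (c(G) = 1/(√2*√G) = √2/(2*√G))
√(c(h) + 122*(-167)) = √(√2/(2*√(-3520/3891)) + 122*(-167)) = √(√2*(-I*√214005/440)/2 - 20374) = √(-I*√428010/880 - 20374) = √(-20374 - I*√428010/880)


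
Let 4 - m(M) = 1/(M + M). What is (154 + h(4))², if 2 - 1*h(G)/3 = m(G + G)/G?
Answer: 101022601/4096 ≈ 24664.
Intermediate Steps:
m(M) = 4 - 1/(2*M) (m(M) = 4 - 1/(M + M) = 4 - 1/(2*M))
h(G) = 6 - 3*(4 - 1/(4*G))/G (h(G) = 6 - 3*(4 - 1/(2*(G + G)))/G = 6 - 3*(4 - 1/(2*G)/2)/G = 6 - 3*(4 - 1/(4*G))/G)
(154 + h(4))² = (154 + (6 - 12/4 + (¾)/4²))² = (154 + (6 - 12*¼ + (¾)*(1/16)))² = (154 + (6 - 3 + 3/64))² = (154 + 195/64)² = (10051/64)² = 101022601/4096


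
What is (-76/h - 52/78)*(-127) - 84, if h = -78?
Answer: -1600/13 ≈ -123.08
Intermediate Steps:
(-76/h - 52/78)*(-127) - 84 = (-76/(-78) - 52/78)*(-127) - 84 = (-76*(-1/78) - 52*1/78)*(-127) - 84 = (38/39 - ⅔)*(-127) - 84 = (4/13)*(-127) - 84 = -508/13 - 84 = -1600/13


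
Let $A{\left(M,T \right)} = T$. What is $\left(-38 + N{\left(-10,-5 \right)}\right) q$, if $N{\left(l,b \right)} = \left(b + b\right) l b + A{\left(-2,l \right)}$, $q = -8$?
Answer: $4384$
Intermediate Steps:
$N{\left(l,b \right)} = l + 2 l b^{2}$ ($N{\left(l,b \right)} = \left(b + b\right) l b + l = 2 b l b + l = 2 l b^{2} + l = l + 2 l b^{2}$)
$\left(-38 + N{\left(-10,-5 \right)}\right) q = \left(-38 - 10 \left(1 + 2 \left(-5\right)^{2}\right)\right) \left(-8\right) = \left(-38 - 10 \left(1 + 2 \cdot 25\right)\right) \left(-8\right) = \left(-38 - 10 \left(1 + 50\right)\right) \left(-8\right) = \left(-38 - 510\right) \left(-8\right) = \left(-548\right) \left(-8\right) = 4384$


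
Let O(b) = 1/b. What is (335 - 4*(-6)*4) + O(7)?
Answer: 3018/7 ≈ 431.14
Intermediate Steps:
O(b) = 1/b
(335 - 4*(-6)*4) + O(7) = (335 - 4*(-6)*4) + 1/7 = (335 + 24*4) + ⅐ = (335 + 96) + ⅐ = 431 + ⅐ = 3018/7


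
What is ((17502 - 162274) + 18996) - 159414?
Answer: -285190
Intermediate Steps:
((17502 - 162274) + 18996) - 159414 = (-144772 + 18996) - 159414 = -125776 - 159414 = -285190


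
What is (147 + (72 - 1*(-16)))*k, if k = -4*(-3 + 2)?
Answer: 940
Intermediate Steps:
k = 4 (k = -4*(-1) = 4)
(147 + (72 - 1*(-16)))*k = (147 + (72 - 1*(-16)))*4 = (147 + (72 + 16))*4 = (147 + 88)*4 = 235*4 = 940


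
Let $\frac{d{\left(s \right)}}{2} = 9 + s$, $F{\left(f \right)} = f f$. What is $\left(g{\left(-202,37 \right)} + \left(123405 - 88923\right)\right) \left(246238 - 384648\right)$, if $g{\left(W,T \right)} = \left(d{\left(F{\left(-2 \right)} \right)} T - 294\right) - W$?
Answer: $-4893070320$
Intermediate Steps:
$F{\left(f \right)} = f^{2}$
$d{\left(s \right)} = 18 + 2 s$ ($d{\left(s \right)} = 2 \left(9 + s\right) = 18 + 2 s$)
$g{\left(W,T \right)} = -294 - W + 26 T$ ($g{\left(W,T \right)} = \left(\left(18 + 2 \left(-2\right)^{2}\right) T - 294\right) - W = \left(\left(18 + 2 \cdot 4\right) T - 294\right) - W = \left(\left(18 + 8\right) T - 294\right) - W = \left(26 T - 294\right) - W = \left(-294 + 26 T\right) - W = -294 - W + 26 T$)
$\left(g{\left(-202,37 \right)} + \left(123405 - 88923\right)\right) \left(246238 - 384648\right) = \left(\left(-294 - -202 + 26 \cdot 37\right) + \left(123405 - 88923\right)\right) \left(246238 - 384648\right) = \left(\left(-294 + 202 + 962\right) + 34482\right) \left(-138410\right) = \left(870 + 34482\right) \left(-138410\right) = 35352 \left(-138410\right) = -4893070320$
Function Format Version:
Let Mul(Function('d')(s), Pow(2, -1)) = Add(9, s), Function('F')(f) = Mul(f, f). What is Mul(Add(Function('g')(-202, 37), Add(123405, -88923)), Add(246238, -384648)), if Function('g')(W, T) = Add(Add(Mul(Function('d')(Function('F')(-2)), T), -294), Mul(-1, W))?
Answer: -4893070320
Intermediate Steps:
Function('F')(f) = Pow(f, 2)
Function('d')(s) = Add(18, Mul(2, s)) (Function('d')(s) = Mul(2, Add(9, s)) = Add(18, Mul(2, s)))
Function('g')(W, T) = Add(-294, Mul(-1, W), Mul(26, T)) (Function('g')(W, T) = Add(Add(Mul(Add(18, Mul(2, Pow(-2, 2))), T), -294), Mul(-1, W)) = Add(Add(Mul(Add(18, Mul(2, 4)), T), -294), Mul(-1, W)) = Add(Add(Mul(Add(18, 8), T), -294), Mul(-1, W)) = Add(Add(Mul(26, T), -294), Mul(-1, W)) = Add(Add(-294, Mul(26, T)), Mul(-1, W)) = Add(-294, Mul(-1, W), Mul(26, T)))
Mul(Add(Function('g')(-202, 37), Add(123405, -88923)), Add(246238, -384648)) = Mul(Add(Add(-294, Mul(-1, -202), Mul(26, 37)), Add(123405, -88923)), Add(246238, -384648)) = Mul(Add(Add(-294, 202, 962), 34482), -138410) = Mul(Add(870, 34482), -138410) = Mul(35352, -138410) = -4893070320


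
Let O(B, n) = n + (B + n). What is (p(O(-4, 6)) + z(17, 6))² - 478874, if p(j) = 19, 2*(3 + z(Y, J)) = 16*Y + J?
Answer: -454849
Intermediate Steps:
z(Y, J) = -3 + J/2 + 8*Y (z(Y, J) = -3 + (16*Y + J)/2 = -3 + (J + 16*Y)/2 = -3 + (J/2 + 8*Y) = -3 + J/2 + 8*Y)
O(B, n) = B + 2*n
(p(O(-4, 6)) + z(17, 6))² - 478874 = (19 + (-3 + (½)*6 + 8*17))² - 478874 = (19 + (-3 + 3 + 136))² - 478874 = (19 + 136)² - 478874 = 155² - 478874 = 24025 - 478874 = -454849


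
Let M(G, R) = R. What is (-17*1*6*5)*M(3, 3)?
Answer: -1530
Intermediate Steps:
(-17*1*6*5)*M(3, 3) = -17*1*6*5*3 = -102*5*3 = -17*30*3 = -510*3 = -1530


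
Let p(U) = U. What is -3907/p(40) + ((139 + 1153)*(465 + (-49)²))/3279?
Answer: 135303827/131160 ≈ 1031.6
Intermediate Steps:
-3907/p(40) + ((139 + 1153)*(465 + (-49)²))/3279 = -3907/40 + ((139 + 1153)*(465 + (-49)²))/3279 = -3907*1/40 + (1292*(465 + 2401))*(1/3279) = -3907/40 + (1292*2866)*(1/3279) = -3907/40 + 3702872*(1/3279) = -3907/40 + 3702872/3279 = 135303827/131160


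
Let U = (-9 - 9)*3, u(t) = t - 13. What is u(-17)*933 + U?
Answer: -28044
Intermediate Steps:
u(t) = -13 + t
U = -54 (U = -18*3 = -54)
u(-17)*933 + U = (-13 - 17)*933 - 54 = -30*933 - 54 = -27990 - 54 = -28044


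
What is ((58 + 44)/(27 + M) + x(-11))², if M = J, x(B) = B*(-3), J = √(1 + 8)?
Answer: 33124/25 ≈ 1325.0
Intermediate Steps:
J = 3 (J = √9 = 3)
x(B) = -3*B
M = 3
((58 + 44)/(27 + M) + x(-11))² = ((58 + 44)/(27 + 3) - 3*(-11))² = (102/30 + 33)² = (102*(1/30) + 33)² = (17/5 + 33)² = (182/5)² = 33124/25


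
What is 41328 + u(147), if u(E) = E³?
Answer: 3217851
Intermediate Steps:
41328 + u(147) = 41328 + 147³ = 41328 + 3176523 = 3217851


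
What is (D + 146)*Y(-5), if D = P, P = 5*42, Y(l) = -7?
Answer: -2492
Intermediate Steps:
P = 210
D = 210
(D + 146)*Y(-5) = (210 + 146)*(-7) = 356*(-7) = -2492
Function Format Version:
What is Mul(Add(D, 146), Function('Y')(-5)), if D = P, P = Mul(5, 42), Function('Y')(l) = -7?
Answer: -2492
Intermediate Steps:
P = 210
D = 210
Mul(Add(D, 146), Function('Y')(-5)) = Mul(Add(210, 146), -7) = Mul(356, -7) = -2492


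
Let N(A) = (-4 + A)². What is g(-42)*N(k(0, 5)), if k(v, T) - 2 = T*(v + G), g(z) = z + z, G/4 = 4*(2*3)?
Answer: -19192656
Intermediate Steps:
G = 96 (G = 4*(4*(2*3)) = 4*(4*6) = 4*24 = 96)
g(z) = 2*z
k(v, T) = 2 + T*(96 + v) (k(v, T) = 2 + T*(v + 96) = 2 + T*(96 + v))
g(-42)*N(k(0, 5)) = (2*(-42))*(-4 + (2 + 96*5 + 5*0))² = -84*(-4 + (2 + 480 + 0))² = -84*(-4 + 482)² = -84*478² = -84*228484 = -19192656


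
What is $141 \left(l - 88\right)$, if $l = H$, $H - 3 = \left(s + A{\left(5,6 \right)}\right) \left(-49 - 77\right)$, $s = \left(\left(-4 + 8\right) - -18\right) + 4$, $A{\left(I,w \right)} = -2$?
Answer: $-438369$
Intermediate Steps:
$s = 26$ ($s = \left(4 + 18\right) + 4 = 22 + 4 = 26$)
$H = -3021$ ($H = 3 + \left(26 - 2\right) \left(-49 - 77\right) = 3 + 24 \left(-126\right) = 3 - 3024 = -3021$)
$l = -3021$
$141 \left(l - 88\right) = 141 \left(-3021 - 88\right) = 141 \left(-3109\right) = -438369$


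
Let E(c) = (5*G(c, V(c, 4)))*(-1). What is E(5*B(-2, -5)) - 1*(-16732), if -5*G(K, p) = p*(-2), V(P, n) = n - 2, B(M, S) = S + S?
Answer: 16728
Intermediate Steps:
B(M, S) = 2*S
V(P, n) = -2 + n
G(K, p) = 2*p/5 (G(K, p) = -p*(-2)/5 = -(-2)*p/5 = 2*p/5)
E(c) = -4 (E(c) = (5*(2*(-2 + 4)/5))*(-1) = (5*((⅖)*2))*(-1) = (5*(⅘))*(-1) = 4*(-1) = -4)
E(5*B(-2, -5)) - 1*(-16732) = -4 - 1*(-16732) = -4 + 16732 = 16728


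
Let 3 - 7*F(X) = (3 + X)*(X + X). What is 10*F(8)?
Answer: -1730/7 ≈ -247.14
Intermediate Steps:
F(X) = 3/7 - 2*X*(3 + X)/7 (F(X) = 3/7 - (3 + X)*(X + X)/7 = 3/7 - (3 + X)*2*X/7 = 3/7 - 2*X*(3 + X)/7)
10*F(8) = 10*(3/7 - 6/7*8 - 2/7*8**2) = 10*(3/7 - 48/7 - 2/7*64) = 10*(3/7 - 48/7 - 128/7) = 10*(-173/7) = -1730/7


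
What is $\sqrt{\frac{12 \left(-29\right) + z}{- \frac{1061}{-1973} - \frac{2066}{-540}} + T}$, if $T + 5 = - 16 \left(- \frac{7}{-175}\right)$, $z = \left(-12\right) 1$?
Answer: $\frac{i \sqrt{11906855433150981}}{11622895} \approx 9.3882 i$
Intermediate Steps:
$z = -12$
$T = - \frac{141}{25}$ ($T = -5 - 16 \left(- \frac{7}{-175}\right) = -5 - 16 \left(\left(-7\right) \left(- \frac{1}{175}\right)\right) = -5 - \frac{16}{25} = - \frac{141}{25} \approx -5.64$)
$\sqrt{\frac{12 \left(-29\right) + z}{- \frac{1061}{-1973} - \frac{2066}{-540}} + T} = \sqrt{\frac{12 \left(-29\right) - 12}{- \frac{1061}{-1973} - \frac{2066}{-540}} - \frac{141}{25}} = \sqrt{\frac{-348 - 12}{\left(-1061\right) \left(- \frac{1}{1973}\right) - - \frac{1033}{270}} - \frac{141}{25}} = \sqrt{- \frac{360}{\frac{1061}{1973} + \frac{1033}{270}} - \frac{141}{25}} = \sqrt{- \frac{360}{\frac{2324579}{532710}} - \frac{141}{25}} = \sqrt{\left(-360\right) \frac{532710}{2324579} - \frac{141}{25}} = \sqrt{- \frac{191775600}{2324579} - \frac{141}{25}} = \sqrt{- \frac{5122155639}{58114475}} = \frac{i \sqrt{11906855433150981}}{11622895}$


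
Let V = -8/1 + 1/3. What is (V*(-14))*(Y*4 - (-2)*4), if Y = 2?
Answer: 5152/3 ≈ 1717.3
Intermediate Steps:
V = -23/3 (V = -8*1 + 1*(1/3) = -8 + 1/3 = -23/3 ≈ -7.6667)
(V*(-14))*(Y*4 - (-2)*4) = (-23/3*(-14))*(2*4 - (-2)*4) = 322*(8 - 1*(-8))/3 = 322*(8 + 8)/3 = (322/3)*16 = 5152/3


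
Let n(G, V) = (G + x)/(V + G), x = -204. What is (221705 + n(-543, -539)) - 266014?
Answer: -47941591/1082 ≈ -44308.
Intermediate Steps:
n(G, V) = (-204 + G)/(G + V) (n(G, V) = (G - 204)/(V + G) = (-204 + G)/(G + V))
(221705 + n(-543, -539)) - 266014 = (221705 + (-204 - 543)/(-543 - 539)) - 266014 = (221705 - 747/(-1082)) - 266014 = (221705 - 1/1082*(-747)) - 266014 = (221705 + 747/1082) - 266014 = 239885557/1082 - 266014 = -47941591/1082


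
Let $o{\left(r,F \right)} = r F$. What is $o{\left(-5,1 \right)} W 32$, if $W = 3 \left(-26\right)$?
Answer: $12480$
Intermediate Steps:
$o{\left(r,F \right)} = F r$
$W = -78$
$o{\left(-5,1 \right)} W 32 = 1 \left(-5\right) \left(-78\right) 32 = \left(-5\right) \left(-78\right) 32 = 390 \cdot 32 = 12480$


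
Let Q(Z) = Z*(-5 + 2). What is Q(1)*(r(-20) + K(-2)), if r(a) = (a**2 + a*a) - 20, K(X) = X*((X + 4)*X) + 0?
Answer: -2364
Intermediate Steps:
K(X) = X**2*(4 + X) (K(X) = X*((4 + X)*X) + 0 = X*(X*(4 + X)) + 0 = X**2*(4 + X) + 0 = X**2*(4 + X))
r(a) = -20 + 2*a**2 (r(a) = (a**2 + a**2) - 20 = 2*a**2 - 20 = -20 + 2*a**2)
Q(Z) = -3*Z (Q(Z) = Z*(-3) = -3*Z)
Q(1)*(r(-20) + K(-2)) = (-3*1)*((-20 + 2*(-20)**2) + (-2)**2*(4 - 2)) = -3*((-20 + 2*400) + 4*2) = -3*((-20 + 800) + 8) = -3*(780 + 8) = -3*788 = -2364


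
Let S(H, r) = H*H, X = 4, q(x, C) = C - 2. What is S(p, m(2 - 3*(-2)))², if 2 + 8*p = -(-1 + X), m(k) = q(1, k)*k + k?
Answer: 625/4096 ≈ 0.15259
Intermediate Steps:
q(x, C) = -2 + C
m(k) = k + k*(-2 + k) (m(k) = (-2 + k)*k + k = k*(-2 + k) + k = k + k*(-2 + k))
p = -5/8 (p = -¼ + (-(-1 + 4))/8 = -¼ + (-1*3)/8 = -¼ + (⅛)*(-3) = -¼ - 3/8 = -5/8 ≈ -0.62500)
S(H, r) = H²
S(p, m(2 - 3*(-2)))² = ((-5/8)²)² = (25/64)² = 625/4096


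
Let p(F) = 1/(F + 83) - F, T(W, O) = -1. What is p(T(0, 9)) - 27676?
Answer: -2269349/82 ≈ -27675.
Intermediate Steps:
p(F) = 1/(83 + F) - F
p(T(0, 9)) - 27676 = (1 - 1*(-1)² - 83*(-1))/(83 - 1) - 27676 = (1 - 1*1 + 83)/82 - 27676 = (1 - 1 + 83)/82 - 27676 = (1/82)*83 - 27676 = 83/82 - 27676 = -2269349/82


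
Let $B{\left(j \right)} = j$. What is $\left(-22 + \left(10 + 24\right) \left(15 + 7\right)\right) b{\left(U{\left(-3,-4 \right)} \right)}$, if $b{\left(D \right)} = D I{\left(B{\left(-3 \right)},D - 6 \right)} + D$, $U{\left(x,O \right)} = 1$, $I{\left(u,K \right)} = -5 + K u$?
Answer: $7986$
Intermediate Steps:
$b{\left(D \right)} = D + D \left(13 - 3 D\right)$ ($b{\left(D \right)} = D \left(-5 + \left(D - 6\right) \left(-3\right)\right) + D = D \left(-5 + \left(-6 + D\right) \left(-3\right)\right) + D = D \left(-5 - \left(-18 + 3 D\right)\right) + D = D \left(13 - 3 D\right) + D = D + D \left(13 - 3 D\right)$)
$\left(-22 + \left(10 + 24\right) \left(15 + 7\right)\right) b{\left(U{\left(-3,-4 \right)} \right)} = \left(-22 + \left(10 + 24\right) \left(15 + 7\right)\right) 1 \left(14 - 3\right) = \left(-22 + 34 \cdot 22\right) 1 \left(14 - 3\right) = \left(-22 + 748\right) 1 \cdot 11 = 726 \cdot 11 = 7986$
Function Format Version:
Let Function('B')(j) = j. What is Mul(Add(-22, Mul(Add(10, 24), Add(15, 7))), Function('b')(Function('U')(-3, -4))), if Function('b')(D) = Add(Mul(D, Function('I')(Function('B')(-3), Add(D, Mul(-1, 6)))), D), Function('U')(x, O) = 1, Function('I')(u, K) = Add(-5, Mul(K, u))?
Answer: 7986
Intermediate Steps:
Function('b')(D) = Add(D, Mul(D, Add(13, Mul(-3, D)))) (Function('b')(D) = Add(Mul(D, Add(-5, Mul(Add(D, Mul(-1, 6)), -3))), D) = Add(Mul(D, Add(-5, Mul(Add(D, -6), -3))), D) = Add(Mul(D, Add(-5, Mul(Add(-6, D), -3))), D) = Add(Mul(D, Add(-5, Add(18, Mul(-3, D)))), D) = Add(Mul(D, Add(13, Mul(-3, D))), D) = Add(D, Mul(D, Add(13, Mul(-3, D)))))
Mul(Add(-22, Mul(Add(10, 24), Add(15, 7))), Function('b')(Function('U')(-3, -4))) = Mul(Add(-22, Mul(Add(10, 24), Add(15, 7))), Mul(1, Add(14, Mul(-3, 1)))) = Mul(Add(-22, Mul(34, 22)), Mul(1, Add(14, -3))) = Mul(Add(-22, 748), Mul(1, 11)) = Mul(726, 11) = 7986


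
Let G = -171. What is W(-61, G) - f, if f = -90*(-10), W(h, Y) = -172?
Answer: -1072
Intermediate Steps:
f = 900
W(-61, G) - f = -172 - 1*900 = -172 - 900 = -1072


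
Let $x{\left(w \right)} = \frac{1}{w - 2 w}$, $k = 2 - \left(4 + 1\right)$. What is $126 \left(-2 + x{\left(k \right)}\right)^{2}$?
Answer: $350$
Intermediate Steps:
$k = -3$ ($k = 2 - 5 = -3$)
$x{\left(w \right)} = - \frac{1}{w}$ ($x{\left(w \right)} = \frac{1}{w - 2 w} = \frac{1}{\left(-1\right) w} = - \frac{1}{w}$)
$126 \left(-2 + x{\left(k \right)}\right)^{2} = 126 \left(-2 - \frac{1}{-3}\right)^{2} = 126 \left(-2 - - \frac{1}{3}\right)^{2} = 126 \left(-2 + \frac{1}{3}\right)^{2} = 126 \left(- \frac{5}{3}\right)^{2} = 126 \cdot \frac{25}{9} = 350$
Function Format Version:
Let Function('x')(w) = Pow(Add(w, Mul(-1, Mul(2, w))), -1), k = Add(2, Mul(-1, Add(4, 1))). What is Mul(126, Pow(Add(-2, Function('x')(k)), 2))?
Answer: 350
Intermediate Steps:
k = -3 (k = Add(2, Mul(-1, 5)) = Add(2, -5) = -3)
Function('x')(w) = Mul(-1, Pow(w, -1)) (Function('x')(w) = Pow(Add(w, Mul(-2, w)), -1) = Pow(Mul(-1, w), -1) = Mul(-1, Pow(w, -1)))
Mul(126, Pow(Add(-2, Function('x')(k)), 2)) = Mul(126, Pow(Add(-2, Mul(-1, Pow(-3, -1))), 2)) = Mul(126, Pow(Add(-2, Mul(-1, Rational(-1, 3))), 2)) = Mul(126, Pow(Add(-2, Rational(1, 3)), 2)) = Mul(126, Pow(Rational(-5, 3), 2)) = Mul(126, Rational(25, 9)) = 350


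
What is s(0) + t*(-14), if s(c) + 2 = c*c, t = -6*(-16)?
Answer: -1346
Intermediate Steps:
t = 96
s(c) = -2 + c² (s(c) = -2 + c*c = -2 + c²)
s(0) + t*(-14) = (-2 + 0²) + 96*(-14) = (-2 + 0) - 1344 = -2 - 1344 = -1346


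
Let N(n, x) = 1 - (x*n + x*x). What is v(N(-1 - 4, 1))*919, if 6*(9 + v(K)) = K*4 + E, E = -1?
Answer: -32165/6 ≈ -5360.8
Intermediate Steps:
N(n, x) = 1 - x² - n*x (N(n, x) = 1 - (n*x + x²) = 1 - (x² + n*x) = 1 + (-x² - n*x) = 1 - x² - n*x)
v(K) = -55/6 + 2*K/3 (v(K) = -9 + (K*4 - 1)/6 = -9 + (4*K - 1)/6 = -9 + (-1 + 4*K)/6 = -9 + (-⅙ + 2*K/3) = -55/6 + 2*K/3)
v(N(-1 - 4, 1))*919 = (-55/6 + 2*(1 - 1*1² - 1*(-1 - 4)*1)/3)*919 = (-55/6 + 2*(1 - 1*1 - 1*(-5)*1)/3)*919 = (-55/6 + 2*(1 - 1 + 5)/3)*919 = (-55/6 + (⅔)*5)*919 = (-55/6 + 10/3)*919 = -35/6*919 = -32165/6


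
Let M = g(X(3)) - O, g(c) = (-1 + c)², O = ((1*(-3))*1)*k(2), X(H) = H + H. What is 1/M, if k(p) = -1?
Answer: 1/22 ≈ 0.045455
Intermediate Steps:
X(H) = 2*H
O = 3 (O = ((1*(-3))*1)*(-1) = -3*1*(-1) = -3*(-1) = 3)
M = 22 (M = (-1 + 2*3)² - 1*3 = (-1 + 6)² - 3 = 5² - 3 = 25 - 3 = 22)
1/M = 1/22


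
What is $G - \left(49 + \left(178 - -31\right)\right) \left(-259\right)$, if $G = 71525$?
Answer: $138347$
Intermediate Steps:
$G - \left(49 + \left(178 - -31\right)\right) \left(-259\right) = 71525 - \left(49 + \left(178 - -31\right)\right) \left(-259\right) = 71525 - \left(49 + \left(178 + 31\right)\right) \left(-259\right) = 71525 - \left(49 + 209\right) \left(-259\right) = 71525 - 258 \left(-259\right) = 71525 - -66822 = 71525 + 66822 = 138347$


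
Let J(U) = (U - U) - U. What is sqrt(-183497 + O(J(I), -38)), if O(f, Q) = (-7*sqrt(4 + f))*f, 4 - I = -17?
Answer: sqrt(-183497 + 147*I*sqrt(17)) ≈ 0.7075 + 428.37*I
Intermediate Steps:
I = 21 (I = 4 - 1*(-17) = 4 + 17 = 21)
J(U) = -U (J(U) = 0 - U = -U)
O(f, Q) = -7*f*sqrt(4 + f)
sqrt(-183497 + O(J(I), -38)) = sqrt(-183497 - 7*(-1*21)*sqrt(4 - 1*21)) = sqrt(-183497 - 7*(-21)*sqrt(4 - 21)) = sqrt(-183497 - 7*(-21)*sqrt(-17)) = sqrt(-183497 - 7*(-21)*I*sqrt(17)) = sqrt(-183497 + 147*I*sqrt(17))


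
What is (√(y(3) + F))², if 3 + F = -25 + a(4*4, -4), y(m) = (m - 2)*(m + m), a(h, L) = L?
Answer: -26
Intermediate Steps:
y(m) = 2*m*(-2 + m) (y(m) = (-2 + m)*(2*m) = 2*m*(-2 + m))
F = -32 (F = -3 + (-25 - 4) = -3 - 29 = -32)
(√(y(3) + F))² = (√(2*3*(-2 + 3) - 32))² = (√(2*3*1 - 32))² = (√(6 - 32))² = (√(-26))² = (I*√26)² = -26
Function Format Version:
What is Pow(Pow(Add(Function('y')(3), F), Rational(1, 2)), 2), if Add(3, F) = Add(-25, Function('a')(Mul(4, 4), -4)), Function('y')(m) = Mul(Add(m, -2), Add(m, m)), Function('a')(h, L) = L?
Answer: -26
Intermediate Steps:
Function('y')(m) = Mul(2, m, Add(-2, m)) (Function('y')(m) = Mul(Add(-2, m), Mul(2, m)) = Mul(2, m, Add(-2, m)))
F = -32 (F = Add(-3, Add(-25, -4)) = Add(-3, -29) = -32)
Pow(Pow(Add(Function('y')(3), F), Rational(1, 2)), 2) = Pow(Pow(Add(Mul(2, 3, Add(-2, 3)), -32), Rational(1, 2)), 2) = Pow(Pow(Add(Mul(2, 3, 1), -32), Rational(1, 2)), 2) = Pow(Pow(Add(6, -32), Rational(1, 2)), 2) = Pow(Pow(-26, Rational(1, 2)), 2) = Pow(Mul(I, Pow(26, Rational(1, 2))), 2) = -26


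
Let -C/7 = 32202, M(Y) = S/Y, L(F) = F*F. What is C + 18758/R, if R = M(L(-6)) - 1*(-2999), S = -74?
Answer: -12159620586/53945 ≈ -2.2541e+5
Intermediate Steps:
L(F) = F**2
M(Y) = -74/Y
C = -225414 (C = -7*32202 = -225414)
R = 53945/18 (R = -74/((-6)**2) - 1*(-2999) = -74/36 + 2999 = -74*1/36 + 2999 = -37/18 + 2999 = 53945/18 ≈ 2996.9)
C + 18758/R = -225414 + 18758/(53945/18) = -225414 + 18758*(18/53945) = -225414 + 337644/53945 = -12159620586/53945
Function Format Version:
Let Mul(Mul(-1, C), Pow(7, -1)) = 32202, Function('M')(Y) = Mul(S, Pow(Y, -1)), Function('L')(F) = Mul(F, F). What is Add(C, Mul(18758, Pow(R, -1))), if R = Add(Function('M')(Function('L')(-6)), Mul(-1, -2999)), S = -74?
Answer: Rational(-12159620586, 53945) ≈ -2.2541e+5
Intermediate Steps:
Function('L')(F) = Pow(F, 2)
Function('M')(Y) = Mul(-74, Pow(Y, -1))
C = -225414 (C = Mul(-7, 32202) = -225414)
R = Rational(53945, 18) (R = Add(Mul(-74, Pow(Pow(-6, 2), -1)), Mul(-1, -2999)) = Add(Mul(-74, Pow(36, -1)), 2999) = Add(Mul(-74, Rational(1, 36)), 2999) = Add(Rational(-37, 18), 2999) = Rational(53945, 18) ≈ 2996.9)
Add(C, Mul(18758, Pow(R, -1))) = Add(-225414, Mul(18758, Pow(Rational(53945, 18), -1))) = Add(-225414, Mul(18758, Rational(18, 53945))) = Add(-225414, Rational(337644, 53945)) = Rational(-12159620586, 53945)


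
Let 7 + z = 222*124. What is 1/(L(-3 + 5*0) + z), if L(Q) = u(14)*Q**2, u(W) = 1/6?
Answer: 2/55045 ≈ 3.6334e-5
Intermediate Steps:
u(W) = 1/6
L(Q) = Q**2/6
z = 27521 (z = -7 + 222*124 = -7 + 27528 = 27521)
1/(L(-3 + 5*0) + z) = 1/((-3 + 5*0)**2/6 + 27521) = 1/((-3 + 0)**2/6 + 27521) = 1/((1/6)*(-3)**2 + 27521) = 1/((1/6)*9 + 27521) = 1/(3/2 + 27521) = 1/(55045/2) = 2/55045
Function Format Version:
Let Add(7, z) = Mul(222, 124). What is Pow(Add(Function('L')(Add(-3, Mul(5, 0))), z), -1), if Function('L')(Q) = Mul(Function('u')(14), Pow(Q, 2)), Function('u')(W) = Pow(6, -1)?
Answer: Rational(2, 55045) ≈ 3.6334e-5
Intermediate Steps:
Function('u')(W) = Rational(1, 6)
Function('L')(Q) = Mul(Rational(1, 6), Pow(Q, 2))
z = 27521 (z = Add(-7, Mul(222, 124)) = Add(-7, 27528) = 27521)
Pow(Add(Function('L')(Add(-3, Mul(5, 0))), z), -1) = Pow(Add(Mul(Rational(1, 6), Pow(Add(-3, Mul(5, 0)), 2)), 27521), -1) = Pow(Add(Mul(Rational(1, 6), Pow(Add(-3, 0), 2)), 27521), -1) = Pow(Add(Mul(Rational(1, 6), Pow(-3, 2)), 27521), -1) = Pow(Add(Mul(Rational(1, 6), 9), 27521), -1) = Pow(Add(Rational(3, 2), 27521), -1) = Pow(Rational(55045, 2), -1) = Rational(2, 55045)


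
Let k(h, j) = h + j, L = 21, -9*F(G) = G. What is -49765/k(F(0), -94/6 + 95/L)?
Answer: 348355/78 ≈ 4466.1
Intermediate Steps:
F(G) = -G/9
-49765/k(F(0), -94/6 + 95/L) = -49765/(-⅑*0 + (-94/6 + 95/21)) = -49765/(0 + (-94*⅙ + 95*(1/21))) = -49765/(0 + (-47/3 + 95/21)) = -49765/(0 - 78/7) = -49765/(-78/7) = -49765*(-7/78) = 348355/78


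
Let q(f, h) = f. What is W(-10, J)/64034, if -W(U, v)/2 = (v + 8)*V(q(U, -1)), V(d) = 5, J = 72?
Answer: -400/32017 ≈ -0.012493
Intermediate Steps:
W(U, v) = -80 - 10*v (W(U, v) = -2*(v + 8)*5 = -2*(8 + v)*5 = -2*(40 + 5*v) = -80 - 10*v)
W(-10, J)/64034 = (-80 - 10*72)/64034 = (-80 - 720)*(1/64034) = -800*1/64034 = -400/32017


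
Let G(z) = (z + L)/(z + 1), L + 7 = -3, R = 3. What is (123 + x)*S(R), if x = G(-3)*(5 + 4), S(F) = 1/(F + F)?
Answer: 121/4 ≈ 30.250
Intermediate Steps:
L = -10 (L = -7 - 3 = -10)
S(F) = 1/(2*F)
G(z) = (-10 + z)/(1 + z) (G(z) = (z - 10)/(z + 1) = (-10 + z)/(1 + z))
x = 117/2 (x = ((-10 - 3)/(1 - 3))*(5 + 4) = (-13/(-2))*9 = -1/2*(-13)*9 = (13/2)*9 = 117/2 ≈ 58.500)
(123 + x)*S(R) = (123 + 117/2)*((1/2)/3) = 363*((1/2)*(1/3))/2 = (363/2)*(1/6) = 121/4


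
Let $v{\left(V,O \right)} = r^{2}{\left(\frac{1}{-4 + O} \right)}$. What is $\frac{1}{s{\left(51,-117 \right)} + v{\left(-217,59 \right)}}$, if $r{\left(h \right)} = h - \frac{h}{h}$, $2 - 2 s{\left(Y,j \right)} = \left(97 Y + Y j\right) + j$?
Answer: $\frac{6050}{3451307} \approx 0.001753$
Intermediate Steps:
$s{\left(Y,j \right)} = 1 - \frac{97 Y}{2} - \frac{j}{2} - \frac{Y j}{2}$ ($s{\left(Y,j \right)} = 1 - \frac{\left(97 Y + Y j\right) + j}{2} = 1 - \frac{j + 97 Y + Y j}{2} = 1 - \left(\frac{j}{2} + \frac{97 Y}{2} + \frac{Y j}{2}\right) = 1 - \frac{97 Y}{2} - \frac{j}{2} - \frac{Y j}{2}$)
$r{\left(h \right)} = -1 + h$ ($r{\left(h \right)} = h - 1 = -1 + h$)
$v{\left(V,O \right)} = \left(-1 + \frac{1}{-4 + O}\right)^{2}$
$\frac{1}{s{\left(51,-117 \right)} + v{\left(-217,59 \right)}} = \frac{1}{\left(1 - \frac{4947}{2} - - \frac{117}{2} - \frac{51}{2} \left(-117\right)\right) + \frac{\left(-5 + 59\right)^{2}}{\left(-4 + 59\right)^{2}}} = \frac{1}{\left(1 - \frac{4947}{2} + \frac{117}{2} + \frac{5967}{2}\right) + \frac{54^{2}}{3025}} = \frac{1}{\frac{1139}{2} + 2916 \cdot \frac{1}{3025}} = \frac{1}{\frac{1139}{2} + \frac{2916}{3025}} = \frac{1}{\frac{3451307}{6050}} = \frac{6050}{3451307}$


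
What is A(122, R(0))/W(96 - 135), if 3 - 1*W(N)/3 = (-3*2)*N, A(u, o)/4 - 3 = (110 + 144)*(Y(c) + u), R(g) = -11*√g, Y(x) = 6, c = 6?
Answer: -18580/99 ≈ -187.68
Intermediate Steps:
A(u, o) = 6108 + 1016*u (A(u, o) = 12 + 4*((110 + 144)*(6 + u)) = 12 + 4*(254*(6 + u)) = 12 + 4*(1524 + 254*u) = 12 + (6096 + 1016*u) = 6108 + 1016*u)
W(N) = 9 + 18*N (W(N) = 9 - 3*(-3*2)*N = 9 - (-18)*N = 9 + 18*N)
A(122, R(0))/W(96 - 135) = (6108 + 1016*122)/(9 + 18*(96 - 135)) = (6108 + 123952)/(9 + 18*(-39)) = 130060/(9 - 702) = 130060/(-693) = 130060*(-1/693) = -18580/99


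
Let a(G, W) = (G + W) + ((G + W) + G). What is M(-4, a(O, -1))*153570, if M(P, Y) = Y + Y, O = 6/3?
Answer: 1228560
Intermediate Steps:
O = 2 (O = 6*(1/3) = 2)
a(G, W) = 2*W + 3*G (a(G, W) = (G + W) + (W + 2*G) = 2*W + 3*G)
M(P, Y) = 2*Y
M(-4, a(O, -1))*153570 = (2*(2*(-1) + 3*2))*153570 = (2*(-2 + 6))*153570 = (2*4)*153570 = 8*153570 = 1228560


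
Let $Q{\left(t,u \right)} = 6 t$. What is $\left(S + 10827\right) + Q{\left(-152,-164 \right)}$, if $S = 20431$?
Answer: $30346$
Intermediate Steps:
$\left(S + 10827\right) + Q{\left(-152,-164 \right)} = \left(20431 + 10827\right) + 6 \left(-152\right) = 31258 - 912 = 30346$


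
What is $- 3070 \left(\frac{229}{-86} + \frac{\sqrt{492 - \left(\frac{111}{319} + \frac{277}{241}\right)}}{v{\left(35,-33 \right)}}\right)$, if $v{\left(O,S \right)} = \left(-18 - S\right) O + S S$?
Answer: $\frac{351515}{43} - \frac{1535 \sqrt{2899057426166}}{62041353} \approx 8132.6$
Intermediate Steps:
$v{\left(O,S \right)} = S^{2} + O \left(-18 - S\right)$ ($v{\left(O,S \right)} = O \left(-18 - S\right) + S^{2} = S^{2} + O \left(-18 - S\right)$)
$- 3070 \left(\frac{229}{-86} + \frac{\sqrt{492 - \left(\frac{111}{319} + \frac{277}{241}\right)}}{v{\left(35,-33 \right)}}\right) = - 3070 \left(\frac{229}{-86} + \frac{\sqrt{492 - \left(\frac{111}{319} + \frac{277}{241}\right)}}{\left(-33\right)^{2} - 630 - 35 \left(-33\right)}\right) = - 3070 \left(229 \left(- \frac{1}{86}\right) + \frac{\sqrt{492 - \frac{115114}{76879}}}{1089 - 630 + 1155}\right) = - 3070 \left(- \frac{229}{86} + \frac{\sqrt{492 - \frac{115114}{76879}}}{1614}\right) = - 3070 \left(- \frac{229}{86} + \sqrt{492 - \frac{115114}{76879}} \cdot \frac{1}{1614}\right) = - 3070 \left(- \frac{229}{86} + \sqrt{\frac{37709354}{76879}} \cdot \frac{1}{1614}\right) = - 3070 \left(- \frac{229}{86} + \frac{\sqrt{2899057426166}}{76879} \cdot \frac{1}{1614}\right) = - 3070 \left(- \frac{229}{86} + \frac{\sqrt{2899057426166}}{124082706}\right) = \frac{351515}{43} - \frac{1535 \sqrt{2899057426166}}{62041353}$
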